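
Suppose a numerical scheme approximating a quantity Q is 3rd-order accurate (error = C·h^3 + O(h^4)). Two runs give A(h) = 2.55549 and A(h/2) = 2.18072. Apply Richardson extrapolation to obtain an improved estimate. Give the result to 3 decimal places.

Extrapolated value = (8·A(h/2) − A(h)) / (8 − 1)
= (8·2.18072 − 2.55549) / 7
= 14.89027 / 7 = 2.12718

2.127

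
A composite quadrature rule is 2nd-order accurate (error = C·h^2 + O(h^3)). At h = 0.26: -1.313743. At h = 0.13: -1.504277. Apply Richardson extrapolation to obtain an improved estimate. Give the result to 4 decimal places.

-1.5678

Extrapolated value = (4·A(h/2) − A(h)) / (4 − 1)
= (4·(-1.504277) − (-1.313743)) / 3
= -4.703365 / 3 = -1.567788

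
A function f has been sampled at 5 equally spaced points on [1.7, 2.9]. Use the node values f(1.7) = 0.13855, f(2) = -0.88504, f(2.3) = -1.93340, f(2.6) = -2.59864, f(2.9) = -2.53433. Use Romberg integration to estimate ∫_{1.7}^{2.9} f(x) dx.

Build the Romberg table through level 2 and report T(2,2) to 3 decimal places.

T(0,0) (trapezoid, 1 panel, h=1.2000): -1.43747
T(1,0) (trapezoid, 2 panels, h=0.6000): -1.87877
T(2,0) (trapezoid, 4 panels, h=0.3000): -1.98449
T(1,1) = -1.87877 + (-1.87877 − (-1.43747))/3 = -2.02587
T(2,1) = -1.98449 + (-1.98449 − (-1.87877))/3 = -2.01973
T(2,2) = -2.01973 + (-2.01973 − (-2.02587))/15 = -2.01932

-2.019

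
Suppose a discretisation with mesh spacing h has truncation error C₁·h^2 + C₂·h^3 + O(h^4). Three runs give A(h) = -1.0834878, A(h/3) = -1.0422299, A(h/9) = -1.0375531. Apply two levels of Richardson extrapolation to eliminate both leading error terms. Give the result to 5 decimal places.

First eliminate the h^2 term (factor 3^2 = 9):
  B₁ = (9·(-1.0422299) − (-1.0834878))/8 = -1.0370727
  B₂ = (9·(-1.0375531) − (-1.0422299))/8 = -1.0369685
Then eliminate the h^3 term (factor 3^3 = 27):
  (27·(-1.0369685) − (-1.0370727))/26 = -1.0369645

-1.03696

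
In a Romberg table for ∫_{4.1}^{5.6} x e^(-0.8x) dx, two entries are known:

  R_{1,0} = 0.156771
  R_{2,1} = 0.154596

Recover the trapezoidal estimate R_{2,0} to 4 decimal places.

0.1551

From R_{2,1} = (4·R_{2,0} − R_{1,0})/3, solve for R_{2,0}:
4·R_{2,0} = 3·0.154596 + 0.156771 = 0.620559
R_{2,0} = 0.155140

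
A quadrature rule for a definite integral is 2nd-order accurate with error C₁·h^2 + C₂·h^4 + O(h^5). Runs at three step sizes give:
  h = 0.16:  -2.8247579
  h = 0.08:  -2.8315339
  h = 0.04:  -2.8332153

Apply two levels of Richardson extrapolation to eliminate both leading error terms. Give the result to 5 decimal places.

First eliminate the h^2 term (factor 2^2 = 4):
  B₁ = (4·(-2.8315339) − (-2.8247579))/3 = -2.8337926
  B₂ = (4·(-2.8332153) − (-2.8315339))/3 = -2.8337758
Then eliminate the h^4 term (factor 2^4 = 16):
  (16·(-2.8337758) − (-2.8337926))/15 = -2.8337747

-2.83377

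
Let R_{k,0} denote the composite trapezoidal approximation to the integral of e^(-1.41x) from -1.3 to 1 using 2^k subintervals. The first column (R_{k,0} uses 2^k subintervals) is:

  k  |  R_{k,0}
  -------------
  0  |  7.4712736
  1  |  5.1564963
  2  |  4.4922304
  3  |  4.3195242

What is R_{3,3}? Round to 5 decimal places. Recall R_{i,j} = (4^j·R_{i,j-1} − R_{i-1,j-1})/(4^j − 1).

4.26134

R_{1,1} = 5.1564963 + (5.1564963 − 7.4712736)/3 = 4.3849039
R_{2,1} = 4.4922304 + (4.4922304 − 5.1564963)/3 = 4.2708084
R_{3,1} = (4·4.3195242 − 4.4922304) / 3 = 4.2619555
R_{2,2} = (16·4.2708084 − 4.3849039) / 15 = 4.2632020
R_{3,2} = 4.2619555 + (4.2619555 − 4.2708084)/15 = 4.2613653
R_{3,3} = 4.2613653 + (4.2613653 − 4.2632020)/63 = 4.2613361
(Column j=1 coincides with Simpson's rule on the same nodes.)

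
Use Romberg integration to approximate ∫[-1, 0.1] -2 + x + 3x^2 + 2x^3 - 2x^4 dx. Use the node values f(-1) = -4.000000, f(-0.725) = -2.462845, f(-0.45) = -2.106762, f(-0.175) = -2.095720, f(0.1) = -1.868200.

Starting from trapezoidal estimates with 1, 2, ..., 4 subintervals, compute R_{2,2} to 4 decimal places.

R_{0,0} (trapezoid, 1 panel, h=1.1000): -3.227510
R_{1,0} (trapezoid, 2 panels, h=0.5500): -2.772474
R_{2,0} (trapezoid, 4 panels, h=0.2750): -2.639842
R_{1,1} = -2.772474 + (-2.772474 − (-3.227510))/3 = -2.620795
R_{2,1} = -2.639842 + (-2.639842 − (-2.772474))/3 = -2.595631
R_{2,2} = -2.595631 + (-2.595631 − (-2.620795))/15 = -2.593953

-2.5940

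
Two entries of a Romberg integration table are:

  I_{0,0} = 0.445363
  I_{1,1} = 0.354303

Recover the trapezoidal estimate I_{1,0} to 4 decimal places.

From I_{1,1} = (4·I_{1,0} − I_{0,0})/3, solve for I_{1,0}:
4·I_{1,0} = 3·0.354303 + 0.445363 = 1.508272
I_{1,0} = 0.377068

0.3771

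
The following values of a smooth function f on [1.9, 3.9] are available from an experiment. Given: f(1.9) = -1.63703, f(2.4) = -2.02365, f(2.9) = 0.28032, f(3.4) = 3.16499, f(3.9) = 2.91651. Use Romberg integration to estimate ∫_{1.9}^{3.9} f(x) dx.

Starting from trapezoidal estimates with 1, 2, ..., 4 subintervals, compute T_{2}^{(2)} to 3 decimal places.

1.085

T_{0}^{(0)} (trapezoid, 1 panel, h=2.0000): 1.27948
T_{1}^{(0)} (trapezoid, 2 panels, h=1.0000): 0.92006
T_{2}^{(0)} (trapezoid, 4 panels, h=0.5000): 1.03070
T_{1}^{(1)} = 0.92006 + (0.92006 − 1.27948)/3 = 0.80025
T_{2}^{(1)} = 1.03070 + (1.03070 − 0.92006)/3 = 1.06758
T_{2}^{(2)} = 1.06758 + (1.06758 − 0.80025)/15 = 1.08540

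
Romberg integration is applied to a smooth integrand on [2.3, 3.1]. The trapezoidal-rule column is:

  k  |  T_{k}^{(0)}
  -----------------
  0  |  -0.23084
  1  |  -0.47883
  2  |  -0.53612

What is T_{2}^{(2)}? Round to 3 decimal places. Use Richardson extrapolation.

T_{1}^{(1)} = -0.47883 + (-0.47883 − (-0.23084))/3 = -0.56149
T_{2}^{(1)} = (4·(-0.53612) − (-0.47883)) / 3 = -0.55522
T_{2}^{(2)} = -0.55522 + (-0.55522 − (-0.56149))/15 = -0.55480

-0.555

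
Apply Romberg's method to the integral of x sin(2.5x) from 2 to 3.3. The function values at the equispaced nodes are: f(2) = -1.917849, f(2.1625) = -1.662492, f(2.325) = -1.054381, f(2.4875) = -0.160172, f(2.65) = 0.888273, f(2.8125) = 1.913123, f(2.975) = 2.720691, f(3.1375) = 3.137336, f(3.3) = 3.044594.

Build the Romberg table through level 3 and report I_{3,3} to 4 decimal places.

1.0372

I_{0,0} (trapezoid, 1 panel, h=1.3000): 0.732384
I_{1,0} (trapezoid, 2 panels, h=0.6500): 0.943570
I_{2,0} (trapezoid, 4 panels, h=0.3250): 1.013336
I_{3,0} (trapezoid, 8 panels, h=0.1625): 1.031184
I_{1,1} = 0.943570 + (0.943570 − 0.732384)/3 = 1.013965
I_{2,1} = 1.013336 + (1.013336 − 0.943570)/3 = 1.036591
I_{3,1} = 1.031184 + (1.031184 − 1.013336)/3 = 1.037133
I_{2,2} = 1.036591 + (1.036591 − 1.013965)/15 = 1.038099
I_{3,2} = 1.037133 + (1.037133 − 1.036591)/15 = 1.037169
I_{3,3} = 1.037169 + (1.037169 − 1.038099)/63 = 1.037154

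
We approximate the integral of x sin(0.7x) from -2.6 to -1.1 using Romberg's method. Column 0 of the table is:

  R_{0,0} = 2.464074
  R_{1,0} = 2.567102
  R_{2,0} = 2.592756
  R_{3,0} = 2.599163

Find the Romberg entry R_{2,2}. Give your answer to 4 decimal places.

R_{1,1} = 2.567102 + (2.567102 − 2.464074)/3 = 2.601445
R_{2,1} = 2.592756 + (2.592756 − 2.567102)/3 = 2.601307
R_{2,2} = 2.601307 + (2.601307 − 2.601445)/15 = 2.601298
(Column j=1 coincides with Simpson's rule on the same nodes.)

2.6013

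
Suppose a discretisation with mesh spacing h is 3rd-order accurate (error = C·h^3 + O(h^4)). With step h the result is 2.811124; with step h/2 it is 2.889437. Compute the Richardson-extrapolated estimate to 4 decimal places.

2.9006

The leading error scales as h^3; refining by a factor of 2 reduces it by 2^3 = 8.
Extrapolated value = (8·A(h/2) − A(h)) / (8 − 1)
= (8·2.889437 − 2.811124) / 7
= 20.304372 / 7 = 2.900625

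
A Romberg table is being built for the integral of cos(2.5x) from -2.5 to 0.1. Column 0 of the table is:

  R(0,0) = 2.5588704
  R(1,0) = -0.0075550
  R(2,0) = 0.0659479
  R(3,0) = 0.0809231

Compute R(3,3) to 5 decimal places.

0.08453

Richardson extrapolation on the trapezoidal column (denominator 4−1=3):
R(1,1) = -0.0075550 + (-0.0075550 − 2.5588704)/3 = -0.8630301
R(2,1) = (4·0.0659479 − (-0.0075550)) / 3 = 0.0904489
R(3,1) = 0.0809231 + (0.0809231 − 0.0659479)/3 = 0.0859148
R(2,2) = 0.0904489 + (0.0904489 − (-0.8630301))/15 = 0.1540142
R(3,2) = (16·0.0859148 − 0.0904489) / 15 = 0.0856125
R(3,3) = 0.0856125 + (0.0856125 − 0.1540142)/63 = 0.0845268
(Column j=1 coincides with Simpson's rule on the same nodes.)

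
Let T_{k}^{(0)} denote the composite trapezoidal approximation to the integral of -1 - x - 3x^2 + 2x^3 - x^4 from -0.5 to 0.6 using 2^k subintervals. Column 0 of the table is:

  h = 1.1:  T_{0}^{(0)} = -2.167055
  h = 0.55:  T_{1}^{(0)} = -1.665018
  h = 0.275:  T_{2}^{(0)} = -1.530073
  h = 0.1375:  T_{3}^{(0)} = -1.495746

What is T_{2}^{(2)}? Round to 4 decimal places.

-1.4843

T_{1}^{(1)} = (4·(-1.665018) − (-2.167055)) / 3 = -1.497672
T_{2}^{(1)} = (4·(-1.530073) − (-1.665018)) / 3 = -1.485091
T_{2}^{(2)} = (16·(-1.485091) − (-1.497672)) / 15 = -1.484252
(Column j=1 coincides with Simpson's rule on the same nodes.)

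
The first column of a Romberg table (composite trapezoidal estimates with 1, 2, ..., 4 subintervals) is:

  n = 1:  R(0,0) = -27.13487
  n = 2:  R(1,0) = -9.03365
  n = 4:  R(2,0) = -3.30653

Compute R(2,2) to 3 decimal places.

-1.291

Richardson extrapolation on the trapezoidal column (denominator 4−1=3):
R(1,1) = (4·(-9.03365) − (-27.13487)) / 3 = -2.99991
R(2,1) = -3.30653 + (-3.30653 − (-9.03365))/3 = -1.39749
R(2,2) = -1.39749 + (-1.39749 − (-2.99991))/15 = -1.29066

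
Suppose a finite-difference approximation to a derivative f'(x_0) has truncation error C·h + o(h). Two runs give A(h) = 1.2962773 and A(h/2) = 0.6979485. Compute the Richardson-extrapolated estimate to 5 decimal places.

The leading error scales as h; refining by a factor of 2 reduces it by 2^1 = 2.
Extrapolated value = (2·A(h/2) − A(h)) / (2 − 1)
= (2·0.6979485 − 1.2962773) / 1
= 0.0996197 / 1 = 0.0996197

0.09962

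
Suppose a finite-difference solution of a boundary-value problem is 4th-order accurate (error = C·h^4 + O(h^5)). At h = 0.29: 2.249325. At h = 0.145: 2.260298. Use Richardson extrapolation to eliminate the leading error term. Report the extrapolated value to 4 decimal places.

The leading error scales as h^4; refining by a factor of 2 reduces it by 2^4 = 16.
Extrapolated value = (16·A(h/2) − A(h)) / (16 − 1)
= (16·2.260298 − 2.249325) / 15
= 33.915443 / 15 = 2.261030

2.2610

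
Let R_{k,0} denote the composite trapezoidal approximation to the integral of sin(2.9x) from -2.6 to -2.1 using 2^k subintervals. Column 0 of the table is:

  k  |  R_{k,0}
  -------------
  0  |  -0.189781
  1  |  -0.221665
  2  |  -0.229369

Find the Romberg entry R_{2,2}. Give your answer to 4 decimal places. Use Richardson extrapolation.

Richardson extrapolation on the trapezoidal column (denominator 4−1=3):
R_{1,1} = -0.221665 + (-0.221665 − (-0.189781))/3 = -0.232293
R_{2,1} = (4·(-0.229369) − (-0.221665)) / 3 = -0.231937
R_{2,2} = -0.231937 + (-0.231937 − (-0.232293))/15 = -0.231913

-0.2319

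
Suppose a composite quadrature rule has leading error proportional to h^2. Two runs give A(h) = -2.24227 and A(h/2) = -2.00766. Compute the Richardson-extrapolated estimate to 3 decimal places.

-1.929

The leading error scales as h^2; refining by a factor of 2 reduces it by 2^2 = 4.
Extrapolated value = (4·A(h/2) − A(h)) / (4 − 1)
= (4·(-2.00766) − (-2.24227)) / 3
= -5.78837 / 3 = -1.92946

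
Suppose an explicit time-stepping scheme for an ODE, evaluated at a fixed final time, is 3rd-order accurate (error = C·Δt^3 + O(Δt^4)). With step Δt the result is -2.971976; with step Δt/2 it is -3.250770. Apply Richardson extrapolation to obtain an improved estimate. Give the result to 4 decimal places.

-3.2906

The leading error scales as Δt^3; refining by a factor of 2 reduces it by 2^3 = 8.
Extrapolated value = (8·A(Δt/2) − A(Δt)) / (8 − 1)
= (8·(-3.250770) − (-2.971976)) / 7
= -23.034184 / 7 = -3.290598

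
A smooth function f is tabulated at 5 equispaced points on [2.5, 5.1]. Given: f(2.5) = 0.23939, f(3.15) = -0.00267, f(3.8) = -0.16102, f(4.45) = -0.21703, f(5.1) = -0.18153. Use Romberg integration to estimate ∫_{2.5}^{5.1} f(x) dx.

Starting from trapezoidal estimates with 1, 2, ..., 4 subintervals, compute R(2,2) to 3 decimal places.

-0.247

R(0,0) (trapezoid, 1 panel, h=2.6000): 0.07522
R(1,0) (trapezoid, 2 panels, h=1.3000): -0.17172
R(2,0) (trapezoid, 4 panels, h=0.6500): -0.22866
R(1,1) = -0.17172 + (-0.17172 − 0.07522)/3 = -0.25403
R(2,1) = -0.22866 + (-0.22866 − (-0.17172))/3 = -0.24764
R(2,2) = -0.24764 + (-0.24764 − (-0.25403))/15 = -0.24721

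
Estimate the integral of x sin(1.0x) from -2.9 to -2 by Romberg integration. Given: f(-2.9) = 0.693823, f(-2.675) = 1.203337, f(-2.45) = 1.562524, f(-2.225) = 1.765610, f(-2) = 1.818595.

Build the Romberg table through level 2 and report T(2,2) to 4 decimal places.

T(0,0) (trapezoid, 1 panel, h=0.9000): 1.130588
T(1,0) (trapezoid, 2 panels, h=0.4500): 1.268430
T(2,0) (trapezoid, 4 panels, h=0.2250): 1.302228
T(1,1) = 1.268430 + (1.268430 − 1.130588)/3 = 1.314377
T(2,1) = 1.302228 + (1.302228 − 1.268430)/3 = 1.313494
T(2,2) = 1.313494 + (1.313494 − 1.314377)/15 = 1.313435

1.3134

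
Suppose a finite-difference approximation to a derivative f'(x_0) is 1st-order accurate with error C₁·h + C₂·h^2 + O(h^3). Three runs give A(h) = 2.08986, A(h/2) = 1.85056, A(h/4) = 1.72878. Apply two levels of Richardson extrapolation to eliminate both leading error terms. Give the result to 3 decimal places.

First eliminate the h term (factor 2^1 = 2):
  B₁ = (2·1.85056 − 2.08986)/1 = 1.61126
  B₂ = (2·1.72878 − 1.85056)/1 = 1.60700
Then eliminate the h^2 term (factor 2^2 = 4):
  (4·1.60700 − 1.61126)/3 = 1.60558

1.606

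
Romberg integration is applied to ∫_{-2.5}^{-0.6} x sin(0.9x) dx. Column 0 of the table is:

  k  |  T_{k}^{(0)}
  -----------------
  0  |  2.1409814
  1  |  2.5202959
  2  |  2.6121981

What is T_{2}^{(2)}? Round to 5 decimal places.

2.64257

T_{1}^{(1)} = 2.5202959 + (2.5202959 − 2.1409814)/3 = 2.6467341
T_{2}^{(1)} = 2.6121981 + (2.6121981 − 2.5202959)/3 = 2.6428322
T_{2}^{(2)} = 2.6428322 + (2.6428322 − 2.6467341)/15 = 2.6425721
(Column j=1 coincides with Simpson's rule on the same nodes.)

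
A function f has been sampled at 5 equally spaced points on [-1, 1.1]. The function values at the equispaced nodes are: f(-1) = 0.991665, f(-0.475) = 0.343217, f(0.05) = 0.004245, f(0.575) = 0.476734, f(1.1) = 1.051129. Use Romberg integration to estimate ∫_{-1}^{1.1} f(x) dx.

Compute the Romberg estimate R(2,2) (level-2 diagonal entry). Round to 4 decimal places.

R(0,0) (trapezoid, 1 panel, h=2.1000): 2.144934
R(1,0) (trapezoid, 2 panels, h=1.0500): 1.076924
R(2,0) (trapezoid, 4 panels, h=0.5250): 0.968936
R(1,1) = 1.076924 + (1.076924 − 2.144934)/3 = 0.720921
R(2,1) = 0.968936 + (0.968936 − 1.076924)/3 = 0.932940
R(2,2) = 0.932940 + (0.932940 − 0.720921)/15 = 0.947075

0.9471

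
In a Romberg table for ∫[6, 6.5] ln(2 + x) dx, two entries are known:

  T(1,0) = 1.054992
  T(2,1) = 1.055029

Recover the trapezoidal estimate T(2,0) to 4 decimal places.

From T(2,1) = (4·T(2,0) − T(1,0))/3, solve for T(2,0):
4·T(2,0) = 3·1.055029 + 1.054992 = 4.220079
T(2,0) = 1.055020

1.0550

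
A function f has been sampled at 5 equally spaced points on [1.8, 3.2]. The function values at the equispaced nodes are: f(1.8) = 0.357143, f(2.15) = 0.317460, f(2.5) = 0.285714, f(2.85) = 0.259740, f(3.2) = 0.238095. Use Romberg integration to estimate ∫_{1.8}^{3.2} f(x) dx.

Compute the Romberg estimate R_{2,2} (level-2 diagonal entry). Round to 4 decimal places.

R_{0,0} (trapezoid, 1 panel, h=1.4000): 0.416667
R_{1,0} (trapezoid, 2 panels, h=0.7000): 0.408333
R_{2,0} (trapezoid, 4 panels, h=0.3500): 0.406187
R_{1,1} = 0.408333 + (0.408333 − 0.416667)/3 = 0.405555
R_{2,1} = 0.406187 + (0.406187 − 0.408333)/3 = 0.405472
R_{2,2} = 0.405472 + (0.405472 − 0.405555)/15 = 0.405466

0.4055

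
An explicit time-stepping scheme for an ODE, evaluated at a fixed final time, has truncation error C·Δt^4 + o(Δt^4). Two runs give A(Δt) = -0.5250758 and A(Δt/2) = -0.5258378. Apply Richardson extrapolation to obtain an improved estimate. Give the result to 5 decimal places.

The leading error scales as Δt^4; refining by a factor of 2 reduces it by 2^4 = 16.
Extrapolated value = (16·A(Δt/2) − A(Δt)) / (16 − 1)
= (16·(-0.5258378) − (-0.5250758)) / 15
= -7.8883290 / 15 = -0.5258886

-0.52589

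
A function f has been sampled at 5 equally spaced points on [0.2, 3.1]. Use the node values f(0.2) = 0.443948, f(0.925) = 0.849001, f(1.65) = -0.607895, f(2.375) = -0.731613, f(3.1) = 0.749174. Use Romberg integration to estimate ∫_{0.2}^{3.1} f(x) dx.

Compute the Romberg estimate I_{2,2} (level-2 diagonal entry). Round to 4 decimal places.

0.1551

I_{0,0} (trapezoid, 1 panel, h=2.9000): 1.730027
I_{1,0} (trapezoid, 2 panels, h=1.4500): -0.016434
I_{2,0} (trapezoid, 4 panels, h=0.7250): 0.076889
I_{1,1} = -0.016434 + (-0.016434 − 1.730027)/3 = -0.598588
I_{2,1} = 0.076889 + (0.076889 − (-0.016434))/3 = 0.107997
I_{2,2} = 0.107997 + (0.107997 − (-0.598588))/15 = 0.155103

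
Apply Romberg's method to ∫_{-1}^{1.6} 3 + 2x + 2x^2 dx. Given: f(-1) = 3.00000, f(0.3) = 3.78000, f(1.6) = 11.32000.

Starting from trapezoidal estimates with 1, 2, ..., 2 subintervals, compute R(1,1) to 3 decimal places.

12.757

R(0,0) (trapezoid, 1 panel, h=2.6000): 18.61600
R(1,0) (trapezoid, 2 panels, h=1.3000): 14.22200
R(1,1) = 14.22200 + (14.22200 − 18.61600)/3 = 12.75733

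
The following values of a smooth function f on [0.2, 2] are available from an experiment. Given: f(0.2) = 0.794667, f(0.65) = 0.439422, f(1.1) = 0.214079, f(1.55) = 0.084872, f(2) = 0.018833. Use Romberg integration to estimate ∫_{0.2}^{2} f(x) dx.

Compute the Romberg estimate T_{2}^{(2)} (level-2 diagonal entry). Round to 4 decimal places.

0.5008

T_{0}^{(0)} (trapezoid, 1 panel, h=1.8000): 0.732150
T_{1}^{(0)} (trapezoid, 2 panels, h=0.9000): 0.558746
T_{2}^{(0)} (trapezoid, 4 panels, h=0.4500): 0.515305
T_{1}^{(1)} = 0.558746 + (0.558746 − 0.732150)/3 = 0.500945
T_{2}^{(1)} = 0.515305 + (0.515305 − 0.558746)/3 = 0.500825
T_{2}^{(2)} = 0.500825 + (0.500825 − 0.500945)/15 = 0.500817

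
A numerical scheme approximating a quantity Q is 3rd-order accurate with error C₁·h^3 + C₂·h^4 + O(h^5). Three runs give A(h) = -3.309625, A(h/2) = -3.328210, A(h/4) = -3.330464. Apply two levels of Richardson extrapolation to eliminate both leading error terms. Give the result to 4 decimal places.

First eliminate the h^3 term (factor 2^3 = 8):
  B₁ = (8·(-3.328210) − (-3.309625))/7 = -3.330865
  B₂ = (8·(-3.330464) − (-3.328210))/7 = -3.330786
Then eliminate the h^4 term (factor 2^4 = 16):
  (16·(-3.330786) − (-3.330865))/15 = -3.330781

-3.3308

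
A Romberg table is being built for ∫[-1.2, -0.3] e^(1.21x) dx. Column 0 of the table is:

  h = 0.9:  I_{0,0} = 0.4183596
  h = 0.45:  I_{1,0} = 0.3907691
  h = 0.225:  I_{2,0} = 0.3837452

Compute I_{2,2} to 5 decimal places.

0.38139

Richardson extrapolation on the trapezoidal column (denominator 4−1=3):
I_{1,1} = 0.3907691 + (0.3907691 − 0.4183596)/3 = 0.3815723
I_{2,1} = 0.3837452 + (0.3837452 − 0.3907691)/3 = 0.3814039
I_{2,2} = (16·0.3814039 − 0.3815723) / 15 = 0.3813927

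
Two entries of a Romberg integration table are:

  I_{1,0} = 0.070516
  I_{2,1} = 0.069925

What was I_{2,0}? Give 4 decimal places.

From I_{2,1} = (4·I_{2,0} − I_{1,0})/3, solve for I_{2,0}:
4·I_{2,0} = 3·0.069925 + 0.070516 = 0.280291
I_{2,0} = 0.070073

0.0701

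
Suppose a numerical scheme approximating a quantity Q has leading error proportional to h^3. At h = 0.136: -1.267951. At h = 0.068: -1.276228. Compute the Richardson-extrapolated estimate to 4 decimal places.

-1.2774

Extrapolated value = (8·A(h/2) − A(h)) / (8 − 1)
= (8·(-1.276228) − (-1.267951)) / 7
= -8.941873 / 7 = -1.277410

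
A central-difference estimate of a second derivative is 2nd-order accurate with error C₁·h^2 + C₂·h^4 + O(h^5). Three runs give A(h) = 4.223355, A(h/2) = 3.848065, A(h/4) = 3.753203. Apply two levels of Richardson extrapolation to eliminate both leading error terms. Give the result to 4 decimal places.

First eliminate the h^2 term (factor 2^2 = 4):
  B₁ = (4·3.848065 − 4.223355)/3 = 3.722968
  B₂ = (4·3.753203 − 3.848065)/3 = 3.721582
Then eliminate the h^4 term (factor 2^4 = 16):
  (16·3.721582 − 3.722968)/15 = 3.721490

3.7215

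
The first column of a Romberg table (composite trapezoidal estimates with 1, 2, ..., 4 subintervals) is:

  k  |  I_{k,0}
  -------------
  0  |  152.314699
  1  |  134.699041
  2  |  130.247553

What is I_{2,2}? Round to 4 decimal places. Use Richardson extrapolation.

128.7595

Richardson extrapolation on the trapezoidal column (denominator 4−1=3):
I_{1,1} = 134.699041 + (134.699041 − 152.314699)/3 = 128.827155
I_{2,1} = (4·130.247553 − 134.699041) / 3 = 128.763724
I_{2,2} = (16·128.763724 − 128.827155) / 15 = 128.759495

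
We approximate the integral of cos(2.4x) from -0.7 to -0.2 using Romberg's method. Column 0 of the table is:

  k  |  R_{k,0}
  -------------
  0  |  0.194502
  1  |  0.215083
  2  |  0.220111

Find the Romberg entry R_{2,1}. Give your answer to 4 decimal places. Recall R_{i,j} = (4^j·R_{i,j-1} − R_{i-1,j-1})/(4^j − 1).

0.2218

R_{2,1} = (4·0.220111 − 0.215083) / 3 = 0.221787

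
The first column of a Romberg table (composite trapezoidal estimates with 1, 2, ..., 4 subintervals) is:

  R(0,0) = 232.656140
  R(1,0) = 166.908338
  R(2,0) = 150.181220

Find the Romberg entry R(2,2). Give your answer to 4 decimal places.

144.5797

R(1,1) = (4·166.908338 − 232.656140) / 3 = 144.992404
R(2,1) = 150.181220 + (150.181220 − 166.908338)/3 = 144.605514
R(2,2) = 144.605514 + (144.605514 − 144.992404)/15 = 144.579721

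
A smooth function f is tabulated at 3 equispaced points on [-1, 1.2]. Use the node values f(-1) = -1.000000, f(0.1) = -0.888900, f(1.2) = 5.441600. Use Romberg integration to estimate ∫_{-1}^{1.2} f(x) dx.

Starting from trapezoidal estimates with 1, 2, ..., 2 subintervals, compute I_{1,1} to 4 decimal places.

I_{0,0} (trapezoid, 1 panel, h=2.2000): 4.885760
I_{1,0} (trapezoid, 2 panels, h=1.1000): 1.465090
I_{1,1} = 1.465090 + (1.465090 − 4.885760)/3 = 0.324867

0.3249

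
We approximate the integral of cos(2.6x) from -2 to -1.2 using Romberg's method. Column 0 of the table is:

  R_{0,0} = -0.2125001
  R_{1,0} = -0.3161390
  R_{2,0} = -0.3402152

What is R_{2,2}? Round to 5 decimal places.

-0.34808

Richardson extrapolation on the trapezoidal column (denominator 4−1=3):
R_{1,1} = -0.3161390 + (-0.3161390 − (-0.2125001))/3 = -0.3506853
R_{2,1} = -0.3402152 + (-0.3402152 − (-0.3161390))/3 = -0.3482406
R_{2,2} = -0.3482406 + (-0.3482406 − (-0.3506853))/15 = -0.3480776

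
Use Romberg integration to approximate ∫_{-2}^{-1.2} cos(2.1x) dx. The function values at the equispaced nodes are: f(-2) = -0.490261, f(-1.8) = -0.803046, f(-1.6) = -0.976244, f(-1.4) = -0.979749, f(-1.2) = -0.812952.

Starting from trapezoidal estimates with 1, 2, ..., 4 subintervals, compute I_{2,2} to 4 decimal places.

-0.6923

I_{0,0} (trapezoid, 1 panel, h=0.8000): -0.521285
I_{1,0} (trapezoid, 2 panels, h=0.4000): -0.651140
I_{2,0} (trapezoid, 4 panels, h=0.2000): -0.682129
I_{1,1} = -0.651140 + (-0.651140 − (-0.521285))/3 = -0.694425
I_{2,1} = -0.682129 + (-0.682129 − (-0.651140))/3 = -0.692459
I_{2,2} = -0.692459 + (-0.692459 − (-0.694425))/15 = -0.692328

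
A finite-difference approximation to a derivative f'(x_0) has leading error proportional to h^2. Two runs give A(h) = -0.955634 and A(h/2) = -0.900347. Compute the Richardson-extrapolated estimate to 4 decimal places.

-0.8819

The leading error scales as h^2; refining by a factor of 2 reduces it by 2^2 = 4.
Extrapolated value = (4·A(h/2) − A(h)) / (4 − 1)
= (4·(-0.900347) − (-0.955634)) / 3
= -2.645754 / 3 = -0.881918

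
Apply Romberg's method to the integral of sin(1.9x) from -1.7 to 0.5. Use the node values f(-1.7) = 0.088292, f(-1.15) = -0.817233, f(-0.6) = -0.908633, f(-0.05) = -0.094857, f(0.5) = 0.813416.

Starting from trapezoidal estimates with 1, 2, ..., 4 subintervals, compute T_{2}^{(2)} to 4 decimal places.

T_{0}^{(0)} (trapezoid, 1 panel, h=2.2000): 0.991879
T_{1}^{(0)} (trapezoid, 2 panels, h=1.1000): -0.503557
T_{2}^{(0)} (trapezoid, 4 panels, h=0.5500): -0.753428
T_{1}^{(1)} = -0.503557 + (-0.503557 − 0.991879)/3 = -1.002036
T_{2}^{(1)} = -0.753428 + (-0.753428 − (-0.503557))/3 = -0.836718
T_{2}^{(2)} = -0.836718 + (-0.836718 − (-1.002036))/15 = -0.825697

-0.8257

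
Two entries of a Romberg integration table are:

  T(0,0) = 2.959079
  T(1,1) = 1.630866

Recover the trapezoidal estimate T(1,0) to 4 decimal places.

From T(1,1) = (4·T(1,0) − T(0,0))/3, solve for T(1,0):
4·T(1,0) = 3·1.630866 + 2.959079 = 7.851677
T(1,0) = 1.962919

1.9629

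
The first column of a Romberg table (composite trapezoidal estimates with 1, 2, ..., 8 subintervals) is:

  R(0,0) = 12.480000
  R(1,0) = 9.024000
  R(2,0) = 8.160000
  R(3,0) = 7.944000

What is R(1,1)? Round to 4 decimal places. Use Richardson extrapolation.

7.8720

Richardson extrapolation on the trapezoidal column (denominator 4−1=3):
R(1,1) = 9.024000 + (9.024000 − 12.480000)/3 = 7.872000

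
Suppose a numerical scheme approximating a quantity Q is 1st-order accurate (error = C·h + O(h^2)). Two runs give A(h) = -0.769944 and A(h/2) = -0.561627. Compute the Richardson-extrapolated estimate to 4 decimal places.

The leading error scales as h; refining by a factor of 2 reduces it by 2^1 = 2.
Extrapolated value = (2·A(h/2) − A(h)) / (2 − 1)
= (2·(-0.561627) − (-0.769944)) / 1
= -0.353310 / 1 = -0.353310

-0.3533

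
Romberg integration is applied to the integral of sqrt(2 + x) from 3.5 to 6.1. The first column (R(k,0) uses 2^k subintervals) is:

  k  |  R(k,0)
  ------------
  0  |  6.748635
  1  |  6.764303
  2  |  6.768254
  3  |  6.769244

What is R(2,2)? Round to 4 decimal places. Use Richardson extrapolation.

R(1,1) = 6.764303 + (6.764303 − 6.748635)/3 = 6.769526
R(2,1) = 6.768254 + (6.768254 − 6.764303)/3 = 6.769571
R(2,2) = (16·6.769571 − 6.769526) / 15 = 6.769574

6.7696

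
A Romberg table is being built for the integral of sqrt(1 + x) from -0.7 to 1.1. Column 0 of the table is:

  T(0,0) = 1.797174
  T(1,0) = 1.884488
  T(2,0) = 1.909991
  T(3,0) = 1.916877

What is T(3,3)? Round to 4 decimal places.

Richardson extrapolation on the trapezoidal column (denominator 4−1=3):
T(1,1) = 1.884488 + (1.884488 − 1.797174)/3 = 1.913593
T(2,1) = 1.909991 + (1.909991 − 1.884488)/3 = 1.918492
T(3,1) = 1.916877 + (1.916877 − 1.909991)/3 = 1.919172
T(2,2) = 1.918492 + (1.918492 − 1.913593)/15 = 1.918819
T(3,2) = 1.919172 + (1.919172 − 1.918492)/15 = 1.919217
T(3,3) = (64·1.919217 − 1.918819) / 63 = 1.919223
(Column j=1 coincides with Simpson's rule on the same nodes.)

1.9192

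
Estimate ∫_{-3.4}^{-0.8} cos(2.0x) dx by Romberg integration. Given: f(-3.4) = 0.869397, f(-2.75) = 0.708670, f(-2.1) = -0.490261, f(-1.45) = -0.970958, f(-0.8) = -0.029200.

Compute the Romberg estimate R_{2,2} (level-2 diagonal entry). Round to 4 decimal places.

-0.2425

R_{0,0} (trapezoid, 1 panel, h=2.6000): 1.092256
R_{1,0} (trapezoid, 2 panels, h=1.3000): -0.091211
R_{2,0} (trapezoid, 4 panels, h=0.6500): -0.216093
R_{1,1} = -0.091211 + (-0.091211 − 1.092256)/3 = -0.485700
R_{2,1} = -0.216093 + (-0.216093 − (-0.091211))/3 = -0.257720
R_{2,2} = -0.257720 + (-0.257720 − (-0.485700))/15 = -0.242521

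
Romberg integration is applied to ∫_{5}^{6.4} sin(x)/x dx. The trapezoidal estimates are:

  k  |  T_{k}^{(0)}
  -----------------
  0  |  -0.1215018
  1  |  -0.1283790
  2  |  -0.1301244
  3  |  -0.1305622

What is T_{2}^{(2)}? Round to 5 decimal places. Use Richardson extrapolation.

Richardson extrapolation on the trapezoidal column (denominator 4−1=3):
T_{1}^{(1)} = (4·(-0.1283790) − (-0.1215018)) / 3 = -0.1306714
T_{2}^{(1)} = (4·(-0.1301244) − (-0.1283790)) / 3 = -0.1307062
T_{2}^{(2)} = -0.1307062 + (-0.1307062 − (-0.1306714))/15 = -0.1307085

-0.13071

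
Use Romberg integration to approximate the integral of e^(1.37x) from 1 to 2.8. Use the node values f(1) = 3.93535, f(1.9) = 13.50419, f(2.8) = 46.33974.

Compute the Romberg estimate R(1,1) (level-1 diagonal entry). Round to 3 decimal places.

31.288

R(0,0) (trapezoid, 1 panel, h=1.8000): 45.24758
R(1,0) (trapezoid, 2 panels, h=0.9000): 34.77756
R(1,1) = 34.77756 + (34.77756 − 45.24758)/3 = 31.28755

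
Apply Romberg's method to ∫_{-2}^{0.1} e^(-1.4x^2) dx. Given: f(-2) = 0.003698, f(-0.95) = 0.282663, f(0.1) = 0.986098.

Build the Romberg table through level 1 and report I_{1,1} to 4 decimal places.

I_{0,0} (trapezoid, 1 panel, h=2.1000): 1.039286
I_{1,0} (trapezoid, 2 panels, h=1.0500): 0.816439
I_{1,1} = 0.816439 + (0.816439 − 1.039286)/3 = 0.742157

0.7422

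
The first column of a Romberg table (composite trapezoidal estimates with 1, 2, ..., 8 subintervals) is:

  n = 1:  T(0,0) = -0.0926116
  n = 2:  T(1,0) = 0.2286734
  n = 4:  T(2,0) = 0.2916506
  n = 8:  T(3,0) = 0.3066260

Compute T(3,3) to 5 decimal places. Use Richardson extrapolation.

Richardson extrapolation on the trapezoidal column (denominator 4−1=3):
T(1,1) = (4·0.2286734 − (-0.0926116)) / 3 = 0.3357684
T(2,1) = 0.2916506 + (0.2916506 − 0.2286734)/3 = 0.3126430
T(3,1) = 0.3066260 + (0.3066260 − 0.2916506)/3 = 0.3116178
T(2,2) = (16·0.3126430 − 0.3357684) / 15 = 0.3111013
T(3,2) = 0.3116178 + (0.3116178 − 0.3126430)/15 = 0.3115495
T(3,3) = 0.3115495 + (0.3115495 − 0.3111013)/63 = 0.3115566

0.31156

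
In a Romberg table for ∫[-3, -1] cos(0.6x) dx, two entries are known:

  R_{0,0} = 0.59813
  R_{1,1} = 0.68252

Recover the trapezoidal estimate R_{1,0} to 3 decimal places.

0.661

From R_{1,1} = (4·R_{1,0} − R_{0,0})/3, solve for R_{1,0}:
4·R_{1,0} = 3·0.68252 + 0.59813 = 2.64569
R_{1,0} = 0.66142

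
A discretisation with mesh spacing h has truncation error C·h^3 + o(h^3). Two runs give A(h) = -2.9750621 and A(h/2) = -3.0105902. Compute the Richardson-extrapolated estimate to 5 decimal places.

Extrapolated value = (8·A(h/2) − A(h)) / (8 − 1)
= (8·(-3.0105902) − (-2.9750621)) / 7
= -21.1096595 / 7 = -3.0156656

-3.01567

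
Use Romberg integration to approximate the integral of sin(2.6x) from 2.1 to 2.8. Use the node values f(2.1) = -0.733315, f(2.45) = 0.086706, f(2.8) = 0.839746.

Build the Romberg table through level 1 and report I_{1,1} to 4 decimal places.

I_{0,0} (trapezoid, 1 panel, h=0.7000): 0.037251
I_{1,0} (trapezoid, 2 panels, h=0.3500): 0.048973
I_{1,1} = 0.048973 + (0.048973 − 0.037251)/3 = 0.052880

0.0529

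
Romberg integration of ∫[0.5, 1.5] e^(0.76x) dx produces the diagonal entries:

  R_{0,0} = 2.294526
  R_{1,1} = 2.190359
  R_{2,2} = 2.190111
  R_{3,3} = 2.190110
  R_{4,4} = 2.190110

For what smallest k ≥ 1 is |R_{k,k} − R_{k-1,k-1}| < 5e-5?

k = 3

|R_{1,1} − R_{0,0}| = 0.104167 ≥ 5e-5
|R_{2,2} − R_{1,1}| = 0.000248 ≥ 5e-5
|R_{3,3} − R_{2,2}| = 0.000001 < 5e-5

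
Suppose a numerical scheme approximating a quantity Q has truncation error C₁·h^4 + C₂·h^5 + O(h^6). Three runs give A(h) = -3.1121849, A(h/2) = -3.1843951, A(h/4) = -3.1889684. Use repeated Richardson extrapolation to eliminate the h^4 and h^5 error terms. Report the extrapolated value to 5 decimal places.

First eliminate the h^4 term (factor 2^4 = 16):
  B₁ = (16·(-3.1843951) − (-3.1121849))/15 = -3.1892091
  B₂ = (16·(-3.1889684) − (-3.1843951))/15 = -3.1892733
Then eliminate the h^5 term (factor 2^5 = 32):
  (32·(-3.1892733) − (-3.1892091))/31 = -3.1892754

-3.18928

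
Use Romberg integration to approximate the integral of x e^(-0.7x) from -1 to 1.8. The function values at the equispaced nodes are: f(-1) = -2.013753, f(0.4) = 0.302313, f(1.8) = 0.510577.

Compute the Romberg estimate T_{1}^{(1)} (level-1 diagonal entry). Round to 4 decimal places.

T_{0}^{(0)} (trapezoid, 1 panel, h=2.8000): -2.104446
T_{1}^{(0)} (trapezoid, 2 panels, h=1.4000): -0.628985
T_{1}^{(1)} = -0.628985 + (-0.628985 − (-2.104446))/3 = -0.137165

-0.1372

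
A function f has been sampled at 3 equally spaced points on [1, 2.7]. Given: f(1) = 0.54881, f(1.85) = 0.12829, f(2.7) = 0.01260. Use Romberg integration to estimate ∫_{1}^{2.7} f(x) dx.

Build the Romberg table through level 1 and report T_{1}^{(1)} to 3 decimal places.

0.304

T_{0}^{(0)} (trapezoid, 1 panel, h=1.7000): 0.47720
T_{1}^{(0)} (trapezoid, 2 panels, h=0.8500): 0.34765
T_{1}^{(1)} = 0.34765 + (0.34765 − 0.47720)/3 = 0.30447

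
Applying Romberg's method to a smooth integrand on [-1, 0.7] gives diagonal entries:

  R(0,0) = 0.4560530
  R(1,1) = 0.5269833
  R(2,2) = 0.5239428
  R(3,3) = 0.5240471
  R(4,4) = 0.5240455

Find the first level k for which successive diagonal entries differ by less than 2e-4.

|R(1,1) − R(0,0)| = 0.0709303 ≥ 2e-4
|R(2,2) − R(1,1)| = 0.0030405 ≥ 2e-4
|R(3,3) − R(2,2)| = 0.0001043 < 2e-4

k = 3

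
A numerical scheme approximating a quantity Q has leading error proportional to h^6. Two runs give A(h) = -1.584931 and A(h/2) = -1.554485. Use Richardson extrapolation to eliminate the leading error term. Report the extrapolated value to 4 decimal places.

-1.5540

The leading error scales as h^6; refining by a factor of 2 reduces it by 2^6 = 64.
Extrapolated value = (64·A(h/2) − A(h)) / (64 − 1)
= (64·(-1.554485) − (-1.584931)) / 63
= -97.902109 / 63 = -1.554002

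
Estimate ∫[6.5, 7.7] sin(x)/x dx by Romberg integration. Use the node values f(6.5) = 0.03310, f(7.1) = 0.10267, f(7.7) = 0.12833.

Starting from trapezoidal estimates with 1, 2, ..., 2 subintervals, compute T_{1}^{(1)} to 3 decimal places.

T_{0}^{(0)} (trapezoid, 1 panel, h=1.2000): 0.09686
T_{1}^{(0)} (trapezoid, 2 panels, h=0.6000): 0.11003
T_{1}^{(1)} = 0.11003 + (0.11003 − 0.09686)/3 = 0.11442

0.114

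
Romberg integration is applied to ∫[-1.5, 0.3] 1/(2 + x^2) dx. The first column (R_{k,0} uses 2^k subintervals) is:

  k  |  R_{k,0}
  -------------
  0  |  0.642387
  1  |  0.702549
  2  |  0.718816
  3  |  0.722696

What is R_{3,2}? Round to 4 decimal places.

R_{2,1} = 0.718816 + (0.718816 − 0.702549)/3 = 0.724238
R_{3,1} = 0.722696 + (0.722696 − 0.718816)/3 = 0.723989
R_{3,2} = 0.723989 + (0.723989 − 0.724238)/15 = 0.723972

0.7240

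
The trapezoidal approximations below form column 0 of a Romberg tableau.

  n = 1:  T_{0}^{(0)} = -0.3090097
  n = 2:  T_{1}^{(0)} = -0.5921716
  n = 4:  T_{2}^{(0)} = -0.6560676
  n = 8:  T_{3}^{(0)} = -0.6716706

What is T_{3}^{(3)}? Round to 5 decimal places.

-0.67684

Richardson extrapolation on the trapezoidal column (denominator 4−1=3):
T_{1}^{(1)} = (4·(-0.5921716) − (-0.3090097)) / 3 = -0.6865589
T_{2}^{(1)} = (4·(-0.6560676) − (-0.5921716)) / 3 = -0.6773663
T_{3}^{(1)} = -0.6716706 + (-0.6716706 − (-0.6560676))/3 = -0.6768716
T_{2}^{(2)} = (16·(-0.6773663) − (-0.6865589)) / 15 = -0.6767535
T_{3}^{(2)} = -0.6768716 + (-0.6768716 − (-0.6773663))/15 = -0.6768386
T_{3}^{(3)} = -0.6768386 + (-0.6768386 − (-0.6767535))/63 = -0.6768400
(Column j=1 coincides with Simpson's rule on the same nodes.)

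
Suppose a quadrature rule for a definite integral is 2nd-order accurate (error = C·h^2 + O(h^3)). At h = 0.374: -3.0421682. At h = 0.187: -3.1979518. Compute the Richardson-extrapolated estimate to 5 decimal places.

-3.24988

The leading error scales as h^2; refining by a factor of 2 reduces it by 2^2 = 4.
Extrapolated value = (4·A(h/2) − A(h)) / (4 − 1)
= (4·(-3.1979518) − (-3.0421682)) / 3
= -9.7496390 / 3 = -3.2498797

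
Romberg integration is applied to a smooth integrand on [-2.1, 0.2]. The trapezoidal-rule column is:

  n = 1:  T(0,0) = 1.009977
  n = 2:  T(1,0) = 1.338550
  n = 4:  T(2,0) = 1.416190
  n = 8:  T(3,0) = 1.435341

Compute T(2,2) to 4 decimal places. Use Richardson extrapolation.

1.4417

Richardson extrapolation on the trapezoidal column (denominator 4−1=3):
T(1,1) = (4·1.338550 − 1.009977) / 3 = 1.448074
T(2,1) = (4·1.416190 − 1.338550) / 3 = 1.442070
T(2,2) = (16·1.442070 − 1.448074) / 15 = 1.441670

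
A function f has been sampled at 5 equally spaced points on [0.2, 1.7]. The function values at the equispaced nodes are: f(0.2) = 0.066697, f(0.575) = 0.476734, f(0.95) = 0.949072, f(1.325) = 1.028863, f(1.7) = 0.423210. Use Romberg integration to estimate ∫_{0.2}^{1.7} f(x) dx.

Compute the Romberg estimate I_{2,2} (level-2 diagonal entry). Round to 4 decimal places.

I_{0,0} (trapezoid, 1 panel, h=1.5000): 0.367430
I_{1,0} (trapezoid, 2 panels, h=0.7500): 0.895519
I_{2,0} (trapezoid, 4 panels, h=0.3750): 1.012358
I_{1,1} = 0.895519 + (0.895519 − 0.367430)/3 = 1.071549
I_{2,1} = 1.012358 + (1.012358 − 0.895519)/3 = 1.051304
I_{2,2} = 1.051304 + (1.051304 − 1.071549)/15 = 1.049954

1.0500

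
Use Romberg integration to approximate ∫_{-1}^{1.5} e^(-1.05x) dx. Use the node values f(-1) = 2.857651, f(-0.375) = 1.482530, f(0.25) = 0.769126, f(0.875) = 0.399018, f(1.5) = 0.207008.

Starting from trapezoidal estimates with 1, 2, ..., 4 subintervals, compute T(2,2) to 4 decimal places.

T(0,0) (trapezoid, 1 panel, h=2.5000): 3.830824
T(1,0) (trapezoid, 2 panels, h=1.2500): 2.876819
T(2,0) (trapezoid, 4 panels, h=0.6250): 2.614377
T(1,1) = 2.876819 + (2.876819 − 3.830824)/3 = 2.558817
T(2,1) = 2.614377 + (2.614377 − 2.876819)/3 = 2.526896
T(2,2) = 2.526896 + (2.526896 − 2.558817)/15 = 2.524768

2.5248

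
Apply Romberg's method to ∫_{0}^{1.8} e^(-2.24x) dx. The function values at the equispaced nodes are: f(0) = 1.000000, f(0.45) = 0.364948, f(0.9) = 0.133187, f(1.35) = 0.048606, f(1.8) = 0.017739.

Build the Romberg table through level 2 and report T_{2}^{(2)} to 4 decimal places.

0.4391

T_{0}^{(0)} (trapezoid, 1 panel, h=1.8000): 0.915965
T_{1}^{(0)} (trapezoid, 2 panels, h=0.9000): 0.577851
T_{2}^{(0)} (trapezoid, 4 panels, h=0.4500): 0.475025
T_{1}^{(1)} = 0.577851 + (0.577851 − 0.915965)/3 = 0.465146
T_{2}^{(1)} = 0.475025 + (0.475025 − 0.577851)/3 = 0.440750
T_{2}^{(2)} = 0.440750 + (0.440750 − 0.465146)/15 = 0.439124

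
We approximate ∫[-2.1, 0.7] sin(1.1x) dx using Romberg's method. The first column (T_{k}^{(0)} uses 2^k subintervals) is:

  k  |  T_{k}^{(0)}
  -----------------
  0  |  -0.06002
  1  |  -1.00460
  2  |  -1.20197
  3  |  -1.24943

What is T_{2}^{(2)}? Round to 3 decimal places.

Richardson extrapolation on the trapezoidal column (denominator 4−1=3):
T_{1}^{(1)} = -1.00460 + (-1.00460 − (-0.06002))/3 = -1.31946
T_{2}^{(1)} = (4·(-1.20197) − (-1.00460)) / 3 = -1.26776
T_{2}^{(2)} = -1.26776 + (-1.26776 − (-1.31946))/15 = -1.26431
(Column j=1 coincides with Simpson's rule on the same nodes.)

-1.264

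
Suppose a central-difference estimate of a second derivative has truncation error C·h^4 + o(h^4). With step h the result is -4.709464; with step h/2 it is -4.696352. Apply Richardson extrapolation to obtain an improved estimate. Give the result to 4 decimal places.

-4.6955

Extrapolated value = (16·A(h/2) − A(h)) / (16 − 1)
= (16·(-4.696352) − (-4.709464)) / 15
= -70.432168 / 15 = -4.695478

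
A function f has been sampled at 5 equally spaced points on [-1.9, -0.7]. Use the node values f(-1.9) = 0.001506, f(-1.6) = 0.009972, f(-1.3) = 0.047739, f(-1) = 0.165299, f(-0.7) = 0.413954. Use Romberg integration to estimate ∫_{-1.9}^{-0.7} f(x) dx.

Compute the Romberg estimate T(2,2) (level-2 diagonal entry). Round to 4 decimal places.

T(0,0) (trapezoid, 1 panel, h=1.2000): 0.249276
T(1,0) (trapezoid, 2 panels, h=0.6000): 0.153281
T(2,0) (trapezoid, 4 panels, h=0.3000): 0.129222
T(1,1) = 0.153281 + (0.153281 − 0.249276)/3 = 0.121283
T(2,1) = 0.129222 + (0.129222 − 0.153281)/3 = 0.121202
T(2,2) = 0.121202 + (0.121202 − 0.121283)/15 = 0.121197

0.1212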